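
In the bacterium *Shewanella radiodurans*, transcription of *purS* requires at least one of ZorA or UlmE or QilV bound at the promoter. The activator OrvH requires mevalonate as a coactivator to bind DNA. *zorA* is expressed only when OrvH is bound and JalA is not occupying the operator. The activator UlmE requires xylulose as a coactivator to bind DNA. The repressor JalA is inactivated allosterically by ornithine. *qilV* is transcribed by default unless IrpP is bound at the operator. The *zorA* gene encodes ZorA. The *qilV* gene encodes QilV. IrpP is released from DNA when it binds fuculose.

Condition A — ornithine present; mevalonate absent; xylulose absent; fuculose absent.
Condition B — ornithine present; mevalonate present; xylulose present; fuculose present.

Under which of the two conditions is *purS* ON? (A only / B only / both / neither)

B only

Condition A:
Ornithine is present, so JalA is inactive.
Mevalonate is absent, so OrvH is inactive.
Required activator OrvH is absent, so *zorA* is not transcribed.
So ZorA is not produced.
Xylulose is absent, so UlmE is inactive.
Fuculose is absent, so IrpP is active.
With repressor IrpP bound, *qilV* is not transcribed.
So QilV is not produced.
No activator is available at the *purS* promoter, so *purS* is not transcribed.
→ *purS* is OFF in A.
Condition B:
Ornithine is present, so JalA is inactive.
Mevalonate is present, so OrvH is active.
No repressor is bound and OrvH is active, so *zorA* is transcribed.
So ZorA is produced and active.
Xylulose is present, so UlmE is active.
Fuculose is present, so IrpP is inactive.
With no repressor bound, *qilV* is transcribed.
So QilV is produced and active.
Activator ZorA is present, so *purS* is transcribed.
→ *purS* is ON in B.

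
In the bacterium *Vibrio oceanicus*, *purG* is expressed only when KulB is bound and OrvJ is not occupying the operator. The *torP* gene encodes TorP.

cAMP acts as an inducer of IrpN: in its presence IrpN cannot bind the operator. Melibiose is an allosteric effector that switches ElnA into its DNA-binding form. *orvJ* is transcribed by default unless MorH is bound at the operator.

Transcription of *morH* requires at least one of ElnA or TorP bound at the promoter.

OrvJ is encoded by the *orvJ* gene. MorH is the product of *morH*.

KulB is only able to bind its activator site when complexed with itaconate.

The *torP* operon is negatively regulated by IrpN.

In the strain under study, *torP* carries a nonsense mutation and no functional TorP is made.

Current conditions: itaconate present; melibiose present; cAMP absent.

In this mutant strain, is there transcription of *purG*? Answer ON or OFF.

Melibiose is present, so ElnA is active.
TorP is non-functional in this strain, so it has no effect.
Activator ElnA is present, so *morH* is transcribed.
So MorH is produced and active.
With repressor MorH bound, *orvJ* is not transcribed.
So OrvJ is not produced.
Itaconate is present, so KulB is active.
No repressor is bound and KulB is active, so *purG* is transcribed.

ON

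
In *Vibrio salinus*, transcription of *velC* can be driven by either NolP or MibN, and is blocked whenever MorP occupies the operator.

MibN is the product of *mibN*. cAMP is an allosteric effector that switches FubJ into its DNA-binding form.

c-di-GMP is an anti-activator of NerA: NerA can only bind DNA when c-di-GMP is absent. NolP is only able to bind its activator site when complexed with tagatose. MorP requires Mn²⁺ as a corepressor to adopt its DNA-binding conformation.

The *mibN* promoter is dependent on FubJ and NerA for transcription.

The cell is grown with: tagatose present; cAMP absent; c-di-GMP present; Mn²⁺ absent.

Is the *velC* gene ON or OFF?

Mn²⁺ is absent, so MorP is inactive.
Tagatose is present, so NolP is active.
cAMP is absent, so FubJ is inactive.
c-di-GMP is present, so NerA is inactive.
Required activator FubJ is absent, so *mibN* is not transcribed.
So MibN is not produced.
Activator NolP is present, so *velC* is transcribed.

ON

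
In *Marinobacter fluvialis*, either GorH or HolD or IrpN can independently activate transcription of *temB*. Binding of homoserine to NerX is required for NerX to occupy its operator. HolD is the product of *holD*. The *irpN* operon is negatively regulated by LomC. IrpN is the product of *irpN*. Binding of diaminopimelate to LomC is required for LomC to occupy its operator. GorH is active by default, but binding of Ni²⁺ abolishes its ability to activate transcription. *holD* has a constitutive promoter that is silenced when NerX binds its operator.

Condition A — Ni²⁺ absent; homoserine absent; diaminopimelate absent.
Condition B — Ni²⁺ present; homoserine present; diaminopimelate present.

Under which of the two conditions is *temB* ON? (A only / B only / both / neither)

A only

Condition A:
Ni²⁺ is absent, so GorH is active.
Homoserine is absent, so NerX is inactive.
With no repressor bound, *holD* is transcribed.
So HolD is produced and active.
Diaminopimelate is absent, so LomC is inactive.
With no repressor bound, *irpN* is transcribed.
So IrpN is produced and active.
Activator GorH is present, so *temB* is transcribed.
→ *temB* is ON in A.
Condition B:
Ni²⁺ is present, so GorH is inactive.
Homoserine is present, so NerX is active.
With repressor NerX bound, *holD* is not transcribed.
So HolD is not produced.
Diaminopimelate is present, so LomC is active.
With repressor LomC bound, *irpN* is not transcribed.
So IrpN is not produced.
No activator is available at the *temB* promoter, so *temB* is not transcribed.
→ *temB* is OFF in B.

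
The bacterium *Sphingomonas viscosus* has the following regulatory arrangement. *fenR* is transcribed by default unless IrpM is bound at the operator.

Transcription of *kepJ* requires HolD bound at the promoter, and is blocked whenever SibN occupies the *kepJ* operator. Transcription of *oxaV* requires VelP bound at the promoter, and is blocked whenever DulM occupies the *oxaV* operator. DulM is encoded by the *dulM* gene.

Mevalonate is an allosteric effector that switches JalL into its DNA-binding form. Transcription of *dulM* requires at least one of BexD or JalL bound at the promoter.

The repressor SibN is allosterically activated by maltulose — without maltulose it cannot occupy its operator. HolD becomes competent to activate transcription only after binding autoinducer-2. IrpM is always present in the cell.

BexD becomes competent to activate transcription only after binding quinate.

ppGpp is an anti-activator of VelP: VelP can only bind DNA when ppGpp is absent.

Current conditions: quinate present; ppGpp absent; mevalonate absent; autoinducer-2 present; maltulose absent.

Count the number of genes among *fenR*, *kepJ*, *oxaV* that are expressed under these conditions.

1

IrpM is produced constitutively and is active.
With repressor IrpM bound, *fenR* is not transcribed.
→ *fenR* is OFF.
Autoinducer-2 is present, so HolD is active.
Maltulose is absent, so SibN is inactive.
No repressor is bound and HolD is active, so *kepJ* is transcribed.
→ *kepJ* is ON.
ppGpp is absent, so VelP is active.
Quinate is present, so BexD is active.
Mevalonate is absent, so JalL is inactive.
Activator BexD is present, so *dulM* is transcribed.
So DulM is produced and active.
With repressor DulM bound, *oxaV* is not transcribed.
→ *oxaV* is OFF.
1 of the 3 genes is transcribed.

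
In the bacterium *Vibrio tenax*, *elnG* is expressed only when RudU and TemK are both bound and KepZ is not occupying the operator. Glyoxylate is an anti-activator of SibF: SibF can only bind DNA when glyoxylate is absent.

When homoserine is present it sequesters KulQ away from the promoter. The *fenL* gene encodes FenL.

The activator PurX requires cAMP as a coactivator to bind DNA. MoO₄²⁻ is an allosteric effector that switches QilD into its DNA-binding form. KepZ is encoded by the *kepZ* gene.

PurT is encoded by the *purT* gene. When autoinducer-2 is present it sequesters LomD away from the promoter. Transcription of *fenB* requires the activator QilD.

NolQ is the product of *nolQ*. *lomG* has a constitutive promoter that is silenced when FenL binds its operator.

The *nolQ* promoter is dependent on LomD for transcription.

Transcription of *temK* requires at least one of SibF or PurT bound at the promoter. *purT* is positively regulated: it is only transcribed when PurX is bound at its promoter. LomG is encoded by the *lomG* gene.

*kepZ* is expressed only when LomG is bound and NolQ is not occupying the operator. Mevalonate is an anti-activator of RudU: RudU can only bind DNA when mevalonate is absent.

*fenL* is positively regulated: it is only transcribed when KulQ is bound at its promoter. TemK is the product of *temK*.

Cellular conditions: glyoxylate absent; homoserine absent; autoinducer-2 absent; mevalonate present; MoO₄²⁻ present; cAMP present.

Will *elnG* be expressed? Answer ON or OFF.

Mevalonate is present, so RudU is inactive.
Glyoxylate is absent, so SibF is active.
cAMP is present, so PurX is active.
No repressor is bound and PurX is active, so *purT* is transcribed.
So PurT is produced and active.
Activator SibF is present, so *temK* is transcribed.
So TemK is produced and active.
Homoserine is absent, so KulQ is active.
No repressor is bound and KulQ is active, so *fenL* is transcribed.
So FenL is produced and active.
With repressor FenL bound, *lomG* is not transcribed.
So LomG is not produced.
Autoinducer-2 is absent, so LomD is active.
No repressor is bound and LomD is active, so *nolQ* is transcribed.
So NolQ is produced and active.
With repressor NolQ bound, *kepZ* is not transcribed.
So KepZ is not produced.
Required activator RudU is absent, so *elnG* is not transcribed.

OFF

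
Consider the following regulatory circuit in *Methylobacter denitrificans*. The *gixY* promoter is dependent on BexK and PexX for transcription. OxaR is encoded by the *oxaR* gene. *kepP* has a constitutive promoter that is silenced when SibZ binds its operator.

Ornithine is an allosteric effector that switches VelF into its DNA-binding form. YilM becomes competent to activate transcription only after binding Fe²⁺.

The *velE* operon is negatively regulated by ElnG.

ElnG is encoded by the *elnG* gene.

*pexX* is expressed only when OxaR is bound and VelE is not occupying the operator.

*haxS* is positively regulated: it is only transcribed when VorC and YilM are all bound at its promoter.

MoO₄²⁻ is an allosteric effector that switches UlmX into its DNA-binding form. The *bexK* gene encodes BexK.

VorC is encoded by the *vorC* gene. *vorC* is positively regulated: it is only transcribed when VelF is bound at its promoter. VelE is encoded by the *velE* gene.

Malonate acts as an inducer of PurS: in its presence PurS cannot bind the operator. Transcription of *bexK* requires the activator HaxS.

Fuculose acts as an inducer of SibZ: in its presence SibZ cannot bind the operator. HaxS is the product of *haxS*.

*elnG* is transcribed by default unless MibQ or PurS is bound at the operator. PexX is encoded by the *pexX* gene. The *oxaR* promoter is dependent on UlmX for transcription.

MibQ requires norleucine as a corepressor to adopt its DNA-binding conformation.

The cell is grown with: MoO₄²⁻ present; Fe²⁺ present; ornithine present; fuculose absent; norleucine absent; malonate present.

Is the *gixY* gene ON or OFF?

Ornithine is present, so VelF is active.
No repressor is bound and VelF is active, so *vorC* is transcribed.
So VorC is produced and active.
Fe²⁺ is present, so YilM is active.
No repressor is bound and VorC and YilM are active, so *haxS* is transcribed.
So HaxS is produced and active.
No repressor is bound and HaxS is active, so *bexK* is transcribed.
So BexK is produced and active.
Norleucine is absent, so MibQ is inactive.
Malonate is present, so PurS is inactive.
With no repressor bound, *elnG* is transcribed.
So ElnG is produced and active.
With repressor ElnG bound, *velE* is not transcribed.
So VelE is not produced.
MoO₄²⁻ is present, so UlmX is active.
No repressor is bound and UlmX is active, so *oxaR* is transcribed.
So OxaR is produced and active.
No repressor is bound and OxaR is active, so *pexX* is transcribed.
So PexX is produced and active.
No repressor is bound and BexK and PexX are active, so *gixY* is transcribed.

ON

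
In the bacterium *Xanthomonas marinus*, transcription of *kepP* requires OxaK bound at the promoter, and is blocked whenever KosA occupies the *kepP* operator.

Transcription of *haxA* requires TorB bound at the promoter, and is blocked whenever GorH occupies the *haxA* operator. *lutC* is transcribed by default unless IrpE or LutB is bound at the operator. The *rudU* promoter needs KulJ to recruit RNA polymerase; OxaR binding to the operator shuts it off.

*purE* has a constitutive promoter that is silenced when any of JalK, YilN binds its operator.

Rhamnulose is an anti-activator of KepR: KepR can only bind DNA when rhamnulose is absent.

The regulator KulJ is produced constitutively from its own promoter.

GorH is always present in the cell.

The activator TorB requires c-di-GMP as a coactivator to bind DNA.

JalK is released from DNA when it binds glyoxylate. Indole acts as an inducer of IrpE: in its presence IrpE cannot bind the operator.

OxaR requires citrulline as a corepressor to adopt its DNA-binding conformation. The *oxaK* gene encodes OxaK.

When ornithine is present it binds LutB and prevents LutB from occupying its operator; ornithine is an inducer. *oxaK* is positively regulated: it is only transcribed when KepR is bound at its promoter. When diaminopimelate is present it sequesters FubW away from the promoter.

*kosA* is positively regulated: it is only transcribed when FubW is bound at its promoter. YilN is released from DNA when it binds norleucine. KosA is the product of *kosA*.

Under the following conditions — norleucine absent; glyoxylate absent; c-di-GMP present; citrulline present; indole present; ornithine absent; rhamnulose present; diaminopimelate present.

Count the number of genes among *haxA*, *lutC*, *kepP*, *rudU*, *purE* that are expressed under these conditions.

0

GorH is produced constitutively and is active.
c-di-GMP is present, so TorB is active.
With repressor GorH bound, *haxA* is not transcribed.
→ *haxA* is OFF.
Indole is present, so IrpE is inactive.
Ornithine is absent, so LutB is active.
With repressor LutB bound, *lutC* is not transcribed.
→ *lutC* is OFF.
Diaminopimelate is present, so FubW is inactive.
Required activator FubW is absent, so *kosA* is not transcribed.
So KosA is not produced.
Rhamnulose is present, so KepR is inactive.
Required activator KepR is absent, so *oxaK* is not transcribed.
So OxaK is not produced.
Required activator OxaK is absent, so *kepP* is not transcribed.
→ *kepP* is OFF.
Citrulline is present, so OxaR is active.
KulJ is produced constitutively and is active.
With repressor OxaR bound, *rudU* is not transcribed.
→ *rudU* is OFF.
Glyoxylate is absent, so JalK is active.
Norleucine is absent, so YilN is active.
With repressor JalK bound, *purE* is not transcribed.
→ *purE* is OFF.
0 of the 5 genes are transcribed.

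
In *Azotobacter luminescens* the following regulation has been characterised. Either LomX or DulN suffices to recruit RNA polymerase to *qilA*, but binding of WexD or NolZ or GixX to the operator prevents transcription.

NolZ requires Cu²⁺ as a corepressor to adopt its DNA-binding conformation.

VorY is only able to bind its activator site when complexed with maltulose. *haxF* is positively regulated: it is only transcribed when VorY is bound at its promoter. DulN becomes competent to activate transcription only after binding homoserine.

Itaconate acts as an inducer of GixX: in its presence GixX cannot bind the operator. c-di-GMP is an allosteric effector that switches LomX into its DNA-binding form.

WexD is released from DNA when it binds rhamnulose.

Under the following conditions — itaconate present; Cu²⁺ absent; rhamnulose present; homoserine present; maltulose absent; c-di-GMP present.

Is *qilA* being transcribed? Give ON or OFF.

ON

Rhamnulose is present, so WexD is inactive.
Cu²⁺ is absent, so NolZ is inactive.
c-di-GMP is present, so LomX is active.
Itaconate is present, so GixX is inactive.
Homoserine is present, so DulN is active.
Activator LomX is present, so *qilA* is transcribed.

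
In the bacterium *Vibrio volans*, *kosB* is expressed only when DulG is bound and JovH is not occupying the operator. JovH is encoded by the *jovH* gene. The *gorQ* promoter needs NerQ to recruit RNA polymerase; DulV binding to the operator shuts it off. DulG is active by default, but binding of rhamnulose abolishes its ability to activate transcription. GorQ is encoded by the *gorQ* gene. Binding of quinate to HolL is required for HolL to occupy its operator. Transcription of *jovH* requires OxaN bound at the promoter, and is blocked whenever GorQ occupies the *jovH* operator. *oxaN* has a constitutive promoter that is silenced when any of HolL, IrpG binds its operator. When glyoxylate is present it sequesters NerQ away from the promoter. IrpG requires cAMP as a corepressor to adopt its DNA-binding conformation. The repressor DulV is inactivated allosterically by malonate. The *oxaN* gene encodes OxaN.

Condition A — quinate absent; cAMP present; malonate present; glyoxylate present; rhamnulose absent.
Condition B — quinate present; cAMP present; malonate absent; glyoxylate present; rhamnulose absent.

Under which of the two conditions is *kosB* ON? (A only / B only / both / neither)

both

Condition A:
Quinate is absent, so HolL is inactive.
cAMP is present, so IrpG is active.
With repressor IrpG bound, *oxaN* is not transcribed.
So OxaN is not produced.
Malonate is present, so DulV is inactive.
Glyoxylate is present, so NerQ is inactive.
Required activator NerQ is absent, so *gorQ* is not transcribed.
So GorQ is not produced.
Required activator OxaN is absent, so *jovH* is not transcribed.
So JovH is not produced.
Rhamnulose is absent, so DulG is active.
No repressor is bound and DulG is active, so *kosB* is transcribed.
→ *kosB* is ON in A.
Condition B:
Quinate is present, so HolL is active.
cAMP is present, so IrpG is active.
With repressor HolL bound, *oxaN* is not transcribed.
So OxaN is not produced.
Malonate is absent, so DulV is active.
Glyoxylate is present, so NerQ is inactive.
With repressor DulV bound, *gorQ* is not transcribed.
So GorQ is not produced.
Required activator OxaN is absent, so *jovH* is not transcribed.
So JovH is not produced.
Rhamnulose is absent, so DulG is active.
No repressor is bound and DulG is active, so *kosB* is transcribed.
→ *kosB* is ON in B.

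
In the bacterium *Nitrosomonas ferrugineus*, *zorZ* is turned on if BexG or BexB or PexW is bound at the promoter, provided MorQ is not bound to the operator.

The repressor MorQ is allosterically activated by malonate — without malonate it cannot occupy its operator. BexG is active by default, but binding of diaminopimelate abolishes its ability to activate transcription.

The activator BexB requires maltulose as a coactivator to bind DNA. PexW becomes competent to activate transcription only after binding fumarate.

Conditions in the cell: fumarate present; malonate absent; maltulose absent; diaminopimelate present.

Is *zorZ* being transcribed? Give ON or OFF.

ON

Diaminopimelate is present, so BexG is inactive.
Maltulose is absent, so BexB is inactive.
Malonate is absent, so MorQ is inactive.
Fumarate is present, so PexW is active.
Activator PexW is present, so *zorZ* is transcribed.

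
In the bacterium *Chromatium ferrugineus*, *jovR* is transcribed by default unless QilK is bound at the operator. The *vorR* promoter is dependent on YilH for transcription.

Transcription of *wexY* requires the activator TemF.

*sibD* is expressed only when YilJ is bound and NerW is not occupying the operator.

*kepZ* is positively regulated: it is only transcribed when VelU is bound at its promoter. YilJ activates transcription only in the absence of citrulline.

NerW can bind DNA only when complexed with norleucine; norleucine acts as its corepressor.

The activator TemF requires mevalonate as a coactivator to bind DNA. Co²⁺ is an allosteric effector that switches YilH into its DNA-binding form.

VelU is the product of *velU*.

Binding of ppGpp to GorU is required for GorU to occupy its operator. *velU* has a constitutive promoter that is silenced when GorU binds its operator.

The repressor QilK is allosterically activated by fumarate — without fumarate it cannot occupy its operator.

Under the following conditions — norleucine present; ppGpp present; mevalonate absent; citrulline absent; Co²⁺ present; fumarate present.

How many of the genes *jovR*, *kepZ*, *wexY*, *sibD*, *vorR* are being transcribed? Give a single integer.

Fumarate is present, so QilK is active.
With repressor QilK bound, *jovR* is not transcribed.
→ *jovR* is OFF.
ppGpp is present, so GorU is active.
With repressor GorU bound, *velU* is not transcribed.
So VelU is not produced.
Required activator VelU is absent, so *kepZ* is not transcribed.
→ *kepZ* is OFF.
Mevalonate is absent, so TemF is inactive.
Required activator TemF is absent, so *wexY* is not transcribed.
→ *wexY* is OFF.
Norleucine is present, so NerW is active.
Citrulline is absent, so YilJ is active.
With repressor NerW bound, *sibD* is not transcribed.
→ *sibD* is OFF.
Co²⁺ is present, so YilH is active.
No repressor is bound and YilH is active, so *vorR* is transcribed.
→ *vorR* is ON.
1 of the 5 genes is transcribed.

1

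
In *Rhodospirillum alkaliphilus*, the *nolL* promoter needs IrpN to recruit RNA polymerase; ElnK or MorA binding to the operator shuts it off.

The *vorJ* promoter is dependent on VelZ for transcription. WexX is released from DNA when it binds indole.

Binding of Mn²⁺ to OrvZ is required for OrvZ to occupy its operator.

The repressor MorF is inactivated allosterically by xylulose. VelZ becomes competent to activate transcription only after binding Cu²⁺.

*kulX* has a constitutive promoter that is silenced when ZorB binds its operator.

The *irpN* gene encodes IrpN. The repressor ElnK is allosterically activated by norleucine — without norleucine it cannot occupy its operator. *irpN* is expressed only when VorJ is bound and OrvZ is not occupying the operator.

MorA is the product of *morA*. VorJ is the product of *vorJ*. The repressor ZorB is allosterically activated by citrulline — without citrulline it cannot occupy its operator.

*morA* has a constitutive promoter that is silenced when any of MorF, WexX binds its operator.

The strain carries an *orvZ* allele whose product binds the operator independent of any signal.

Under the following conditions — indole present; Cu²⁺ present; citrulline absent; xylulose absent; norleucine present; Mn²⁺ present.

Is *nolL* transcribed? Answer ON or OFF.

OFF

Cu²⁺ is present, so VelZ is active.
No repressor is bound and VelZ is active, so *vorJ* is transcribed.
So VorJ is produced and active.
OrvZ is constitutively active in this strain.
With repressor OrvZ bound, *irpN* is not transcribed.
So IrpN is not produced.
Norleucine is present, so ElnK is active.
Xylulose is absent, so MorF is active.
Indole is present, so WexX is inactive.
With repressor MorF bound, *morA* is not transcribed.
So MorA is not produced.
With repressor ElnK bound, *nolL* is not transcribed.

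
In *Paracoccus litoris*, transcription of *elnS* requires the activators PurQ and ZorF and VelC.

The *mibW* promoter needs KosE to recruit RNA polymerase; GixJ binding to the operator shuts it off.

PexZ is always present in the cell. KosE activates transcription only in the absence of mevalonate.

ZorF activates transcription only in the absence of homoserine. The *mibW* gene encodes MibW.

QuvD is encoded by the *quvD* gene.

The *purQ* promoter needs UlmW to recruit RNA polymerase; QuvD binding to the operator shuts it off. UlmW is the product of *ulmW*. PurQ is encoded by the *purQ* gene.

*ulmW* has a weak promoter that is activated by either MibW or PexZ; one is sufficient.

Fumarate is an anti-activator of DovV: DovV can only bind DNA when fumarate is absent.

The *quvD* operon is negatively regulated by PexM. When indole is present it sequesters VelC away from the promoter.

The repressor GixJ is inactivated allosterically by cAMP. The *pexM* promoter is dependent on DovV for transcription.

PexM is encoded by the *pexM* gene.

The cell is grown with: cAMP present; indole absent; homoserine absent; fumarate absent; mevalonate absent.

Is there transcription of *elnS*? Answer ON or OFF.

ON

cAMP is present, so GixJ is inactive.
Mevalonate is absent, so KosE is active.
No repressor is bound and KosE is active, so *mibW* is transcribed.
So MibW is produced and active.
PexZ is produced constitutively and is active.
Activator MibW is present, so *ulmW* is transcribed.
So UlmW is produced and active.
Fumarate is absent, so DovV is active.
No repressor is bound and DovV is active, so *pexM* is transcribed.
So PexM is produced and active.
With repressor PexM bound, *quvD* is not transcribed.
So QuvD is not produced.
No repressor is bound and UlmW is active, so *purQ* is transcribed.
So PurQ is produced and active.
Homoserine is absent, so ZorF is active.
Indole is absent, so VelC is active.
No repressor is bound and PurQ and ZorF and VelC are active, so *elnS* is transcribed.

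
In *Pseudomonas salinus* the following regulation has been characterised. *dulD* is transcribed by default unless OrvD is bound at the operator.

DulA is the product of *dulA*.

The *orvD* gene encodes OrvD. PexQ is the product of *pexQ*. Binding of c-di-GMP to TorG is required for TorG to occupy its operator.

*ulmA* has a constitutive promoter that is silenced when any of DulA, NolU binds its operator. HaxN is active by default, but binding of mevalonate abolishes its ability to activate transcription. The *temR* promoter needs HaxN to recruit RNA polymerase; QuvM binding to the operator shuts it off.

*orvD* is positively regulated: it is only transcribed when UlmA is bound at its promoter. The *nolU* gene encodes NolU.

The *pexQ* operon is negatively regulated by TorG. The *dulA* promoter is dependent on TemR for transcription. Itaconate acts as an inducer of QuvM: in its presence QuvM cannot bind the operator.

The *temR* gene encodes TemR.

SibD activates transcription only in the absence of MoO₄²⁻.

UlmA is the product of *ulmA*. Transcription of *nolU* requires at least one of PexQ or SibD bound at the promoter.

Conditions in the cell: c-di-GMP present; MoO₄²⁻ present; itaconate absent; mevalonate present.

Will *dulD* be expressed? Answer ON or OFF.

OFF

Mevalonate is present, so HaxN is inactive.
Itaconate is absent, so QuvM is active.
With repressor QuvM bound, *temR* is not transcribed.
So TemR is not produced.
Required activator TemR is absent, so *dulA* is not transcribed.
So DulA is not produced.
c-di-GMP is present, so TorG is active.
With repressor TorG bound, *pexQ* is not transcribed.
So PexQ is not produced.
MoO₄²⁻ is present, so SibD is inactive.
No activator is available at the *nolU* promoter, so *nolU* is not transcribed.
So NolU is not produced.
With no repressor bound, *ulmA* is transcribed.
So UlmA is produced and active.
No repressor is bound and UlmA is active, so *orvD* is transcribed.
So OrvD is produced and active.
With repressor OrvD bound, *dulD* is not transcribed.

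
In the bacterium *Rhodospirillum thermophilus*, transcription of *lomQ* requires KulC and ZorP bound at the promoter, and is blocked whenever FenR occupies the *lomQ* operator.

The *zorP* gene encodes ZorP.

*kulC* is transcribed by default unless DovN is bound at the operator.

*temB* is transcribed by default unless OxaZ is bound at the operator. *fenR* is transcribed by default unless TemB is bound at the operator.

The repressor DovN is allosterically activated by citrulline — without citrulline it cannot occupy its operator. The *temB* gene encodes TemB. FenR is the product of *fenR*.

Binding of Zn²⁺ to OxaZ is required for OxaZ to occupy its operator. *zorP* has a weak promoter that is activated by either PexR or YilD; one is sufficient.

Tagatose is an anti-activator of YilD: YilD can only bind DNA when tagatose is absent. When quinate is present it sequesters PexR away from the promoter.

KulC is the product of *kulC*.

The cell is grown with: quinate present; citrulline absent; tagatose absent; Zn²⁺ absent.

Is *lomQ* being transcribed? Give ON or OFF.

Zn²⁺ is absent, so OxaZ is inactive.
With no repressor bound, *temB* is transcribed.
So TemB is produced and active.
With repressor TemB bound, *fenR* is not transcribed.
So FenR is not produced.
Citrulline is absent, so DovN is inactive.
With no repressor bound, *kulC* is transcribed.
So KulC is produced and active.
Quinate is present, so PexR is inactive.
Tagatose is absent, so YilD is active.
Activator YilD is present, so *zorP* is transcribed.
So ZorP is produced and active.
No repressor is bound and KulC and ZorP are active, so *lomQ* is transcribed.

ON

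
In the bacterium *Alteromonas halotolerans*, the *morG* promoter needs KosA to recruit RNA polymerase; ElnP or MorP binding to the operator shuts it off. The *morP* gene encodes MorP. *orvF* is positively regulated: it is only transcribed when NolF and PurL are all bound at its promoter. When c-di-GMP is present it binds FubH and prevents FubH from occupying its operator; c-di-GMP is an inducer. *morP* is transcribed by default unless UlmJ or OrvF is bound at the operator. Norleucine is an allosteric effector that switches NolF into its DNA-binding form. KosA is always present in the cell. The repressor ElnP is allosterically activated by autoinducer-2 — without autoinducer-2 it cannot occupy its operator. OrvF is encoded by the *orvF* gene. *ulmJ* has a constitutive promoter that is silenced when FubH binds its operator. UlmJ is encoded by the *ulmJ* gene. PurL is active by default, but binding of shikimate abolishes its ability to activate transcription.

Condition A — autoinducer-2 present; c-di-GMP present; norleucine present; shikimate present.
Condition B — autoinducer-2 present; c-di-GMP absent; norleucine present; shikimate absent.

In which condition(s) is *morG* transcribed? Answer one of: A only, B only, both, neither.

neither

Condition A:
Autoinducer-2 is present, so ElnP is active.
KosA is produced constitutively and is active.
c-di-GMP is present, so FubH is inactive.
With no repressor bound, *ulmJ* is transcribed.
So UlmJ is produced and active.
Norleucine is present, so NolF is active.
Shikimate is present, so PurL is inactive.
Required activator PurL is absent, so *orvF* is not transcribed.
So OrvF is not produced.
With repressor UlmJ bound, *morP* is not transcribed.
So MorP is not produced.
With repressor ElnP bound, *morG* is not transcribed.
→ *morG* is OFF in A.
Condition B:
Autoinducer-2 is present, so ElnP is active.
KosA is produced constitutively and is active.
c-di-GMP is absent, so FubH is active.
With repressor FubH bound, *ulmJ* is not transcribed.
So UlmJ is not produced.
Norleucine is present, so NolF is active.
Shikimate is absent, so PurL is active.
No repressor is bound and NolF and PurL are active, so *orvF* is transcribed.
So OrvF is produced and active.
With repressor OrvF bound, *morP* is not transcribed.
So MorP is not produced.
With repressor ElnP bound, *morG* is not transcribed.
→ *morG* is OFF in B.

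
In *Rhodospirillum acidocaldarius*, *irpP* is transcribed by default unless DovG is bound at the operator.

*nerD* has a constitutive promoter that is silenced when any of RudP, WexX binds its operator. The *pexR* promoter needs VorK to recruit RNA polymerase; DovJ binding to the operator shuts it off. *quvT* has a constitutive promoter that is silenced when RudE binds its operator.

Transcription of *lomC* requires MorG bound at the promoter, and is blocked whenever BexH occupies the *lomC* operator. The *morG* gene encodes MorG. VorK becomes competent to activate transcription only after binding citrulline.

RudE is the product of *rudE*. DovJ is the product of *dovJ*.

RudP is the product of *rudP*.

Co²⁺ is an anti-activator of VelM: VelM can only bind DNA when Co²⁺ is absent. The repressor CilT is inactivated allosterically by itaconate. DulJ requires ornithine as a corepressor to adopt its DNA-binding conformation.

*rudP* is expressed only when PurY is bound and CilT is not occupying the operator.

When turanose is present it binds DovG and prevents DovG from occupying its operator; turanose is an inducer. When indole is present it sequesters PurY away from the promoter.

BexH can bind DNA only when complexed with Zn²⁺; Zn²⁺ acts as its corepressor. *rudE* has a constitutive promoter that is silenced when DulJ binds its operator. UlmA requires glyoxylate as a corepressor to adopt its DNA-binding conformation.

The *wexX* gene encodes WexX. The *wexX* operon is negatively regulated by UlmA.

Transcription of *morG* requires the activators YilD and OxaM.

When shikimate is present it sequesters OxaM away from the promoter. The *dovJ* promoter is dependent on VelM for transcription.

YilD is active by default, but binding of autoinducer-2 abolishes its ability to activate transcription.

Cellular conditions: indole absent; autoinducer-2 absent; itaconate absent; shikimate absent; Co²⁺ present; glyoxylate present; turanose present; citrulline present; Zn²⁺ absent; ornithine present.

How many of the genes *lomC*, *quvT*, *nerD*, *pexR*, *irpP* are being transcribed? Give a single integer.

5

Zn²⁺ is absent, so BexH is inactive.
Autoinducer-2 is absent, so YilD is active.
Shikimate is absent, so OxaM is active.
No repressor is bound and YilD and OxaM are active, so *morG* is transcribed.
So MorG is produced and active.
No repressor is bound and MorG is active, so *lomC* is transcribed.
→ *lomC* is ON.
Ornithine is present, so DulJ is active.
With repressor DulJ bound, *rudE* is not transcribed.
So RudE is not produced.
With no repressor bound, *quvT* is transcribed.
→ *quvT* is ON.
Itaconate is absent, so CilT is active.
Indole is absent, so PurY is active.
With repressor CilT bound, *rudP* is not transcribed.
So RudP is not produced.
Glyoxylate is present, so UlmA is active.
With repressor UlmA bound, *wexX* is not transcribed.
So WexX is not produced.
With no repressor bound, *nerD* is transcribed.
→ *nerD* is ON.
Citrulline is present, so VorK is active.
Co²⁺ is present, so VelM is inactive.
Required activator VelM is absent, so *dovJ* is not transcribed.
So DovJ is not produced.
No repressor is bound and VorK is active, so *pexR* is transcribed.
→ *pexR* is ON.
Turanose is present, so DovG is inactive.
With no repressor bound, *irpP* is transcribed.
→ *irpP* is ON.
5 of the 5 genes are transcribed.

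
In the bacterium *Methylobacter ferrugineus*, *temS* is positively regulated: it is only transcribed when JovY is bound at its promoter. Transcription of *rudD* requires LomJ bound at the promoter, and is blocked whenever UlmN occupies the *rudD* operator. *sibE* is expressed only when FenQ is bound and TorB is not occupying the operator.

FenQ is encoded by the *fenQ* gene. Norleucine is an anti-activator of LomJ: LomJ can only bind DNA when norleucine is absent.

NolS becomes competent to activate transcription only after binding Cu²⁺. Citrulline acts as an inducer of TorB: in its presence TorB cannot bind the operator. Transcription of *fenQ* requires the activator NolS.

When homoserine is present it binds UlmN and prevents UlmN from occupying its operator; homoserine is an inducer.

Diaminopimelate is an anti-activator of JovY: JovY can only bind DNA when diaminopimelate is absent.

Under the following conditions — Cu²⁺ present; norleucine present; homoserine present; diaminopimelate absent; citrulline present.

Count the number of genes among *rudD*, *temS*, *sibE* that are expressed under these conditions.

Homoserine is present, so UlmN is inactive.
Norleucine is present, so LomJ is inactive.
Required activator LomJ is absent, so *rudD* is not transcribed.
→ *rudD* is OFF.
Diaminopimelate is absent, so JovY is active.
No repressor is bound and JovY is active, so *temS* is transcribed.
→ *temS* is ON.
Citrulline is present, so TorB is inactive.
Cu²⁺ is present, so NolS is active.
No repressor is bound and NolS is active, so *fenQ* is transcribed.
So FenQ is produced and active.
No repressor is bound and FenQ is active, so *sibE* is transcribed.
→ *sibE* is ON.
2 of the 3 genes are transcribed.

2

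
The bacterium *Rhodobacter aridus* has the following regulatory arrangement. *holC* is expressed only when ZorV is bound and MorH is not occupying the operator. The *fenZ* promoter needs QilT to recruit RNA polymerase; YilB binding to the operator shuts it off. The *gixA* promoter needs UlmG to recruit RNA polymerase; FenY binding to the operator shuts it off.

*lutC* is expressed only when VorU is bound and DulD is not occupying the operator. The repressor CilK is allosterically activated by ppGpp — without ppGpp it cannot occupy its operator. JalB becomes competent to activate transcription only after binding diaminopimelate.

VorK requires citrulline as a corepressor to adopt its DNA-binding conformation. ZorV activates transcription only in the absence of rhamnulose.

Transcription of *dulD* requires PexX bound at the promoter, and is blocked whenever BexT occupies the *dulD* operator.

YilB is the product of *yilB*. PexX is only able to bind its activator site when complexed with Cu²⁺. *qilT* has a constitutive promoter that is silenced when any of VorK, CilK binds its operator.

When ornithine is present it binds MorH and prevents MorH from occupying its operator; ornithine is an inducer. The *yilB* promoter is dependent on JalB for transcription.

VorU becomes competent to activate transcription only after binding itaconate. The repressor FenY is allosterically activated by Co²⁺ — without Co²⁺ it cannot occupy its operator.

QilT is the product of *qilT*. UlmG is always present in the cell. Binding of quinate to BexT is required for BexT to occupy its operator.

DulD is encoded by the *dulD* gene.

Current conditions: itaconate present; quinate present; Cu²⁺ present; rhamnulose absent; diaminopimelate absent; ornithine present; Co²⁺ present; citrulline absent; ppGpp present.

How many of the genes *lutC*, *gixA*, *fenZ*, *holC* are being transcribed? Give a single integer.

Quinate is present, so BexT is active.
Cu²⁺ is present, so PexX is active.
With repressor BexT bound, *dulD* is not transcribed.
So DulD is not produced.
Itaconate is present, so VorU is active.
No repressor is bound and VorU is active, so *lutC* is transcribed.
→ *lutC* is ON.
UlmG is produced constitutively and is active.
Co²⁺ is present, so FenY is active.
With repressor FenY bound, *gixA* is not transcribed.
→ *gixA* is OFF.
Diaminopimelate is absent, so JalB is inactive.
Required activator JalB is absent, so *yilB* is not transcribed.
So YilB is not produced.
Citrulline is absent, so VorK is inactive.
ppGpp is present, so CilK is active.
With repressor CilK bound, *qilT* is not transcribed.
So QilT is not produced.
Required activator QilT is absent, so *fenZ* is not transcribed.
→ *fenZ* is OFF.
Rhamnulose is absent, so ZorV is active.
Ornithine is present, so MorH is inactive.
No repressor is bound and ZorV is active, so *holC* is transcribed.
→ *holC* is ON.
2 of the 4 genes are transcribed.

2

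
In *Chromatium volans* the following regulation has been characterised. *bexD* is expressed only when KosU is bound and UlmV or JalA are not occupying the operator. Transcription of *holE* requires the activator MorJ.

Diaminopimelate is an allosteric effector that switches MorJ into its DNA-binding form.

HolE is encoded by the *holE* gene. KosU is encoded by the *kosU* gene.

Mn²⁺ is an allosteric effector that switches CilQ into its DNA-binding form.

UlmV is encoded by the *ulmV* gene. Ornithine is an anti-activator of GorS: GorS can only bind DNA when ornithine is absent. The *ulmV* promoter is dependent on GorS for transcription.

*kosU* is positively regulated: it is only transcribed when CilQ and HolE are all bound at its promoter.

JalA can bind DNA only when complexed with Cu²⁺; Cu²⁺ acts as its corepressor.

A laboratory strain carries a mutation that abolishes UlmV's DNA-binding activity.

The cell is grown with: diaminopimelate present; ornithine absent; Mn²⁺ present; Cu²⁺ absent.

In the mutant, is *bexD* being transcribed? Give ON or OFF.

ON

UlmV is non-functional in this strain, so it has no effect.
Mn²⁺ is present, so CilQ is active.
Diaminopimelate is present, so MorJ is active.
No repressor is bound and MorJ is active, so *holE* is transcribed.
So HolE is produced and active.
No repressor is bound and CilQ and HolE are active, so *kosU* is transcribed.
So KosU is produced and active.
Cu²⁺ is absent, so JalA is inactive.
No repressor is bound and KosU is active, so *bexD* is transcribed.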